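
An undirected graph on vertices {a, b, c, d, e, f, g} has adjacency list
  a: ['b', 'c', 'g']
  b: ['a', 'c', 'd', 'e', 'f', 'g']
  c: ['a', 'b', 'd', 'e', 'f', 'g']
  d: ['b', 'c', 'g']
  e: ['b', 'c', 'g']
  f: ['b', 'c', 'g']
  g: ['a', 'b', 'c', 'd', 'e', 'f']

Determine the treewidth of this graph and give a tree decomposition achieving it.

Treewidth 3.
Bags: B1 = {a, b, c, g}  B2 = {b, c, d, g}  B3 = {b, c, f, g}  B4 = {b, c, e, g}
Tree: B1–B2, B2–B3, B1–B4

The largest bag has 4 vertices, giving width 3; this decomposition certifies tw(G) ≤ 3. On the other hand G contains the 4-clique {b, c, d, g}. A clique must lie in a single bag of any decomposition, so no decomposition can have width below 3. Hence tw(G) = 3 exactly.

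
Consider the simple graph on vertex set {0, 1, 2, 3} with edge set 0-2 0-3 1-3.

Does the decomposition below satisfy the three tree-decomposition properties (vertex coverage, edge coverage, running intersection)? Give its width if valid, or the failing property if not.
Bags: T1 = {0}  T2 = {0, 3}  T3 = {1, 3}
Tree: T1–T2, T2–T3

A tree decomposition must satisfy three properties: every vertex lies in some bag; for every edge, both endpoints lie together in some bag; and for every vertex, the bags containing it form a connected subtree. Here vertex 2 appears in no bag, so the decomposition is invalid.

No — vertex 2 appears in no bag.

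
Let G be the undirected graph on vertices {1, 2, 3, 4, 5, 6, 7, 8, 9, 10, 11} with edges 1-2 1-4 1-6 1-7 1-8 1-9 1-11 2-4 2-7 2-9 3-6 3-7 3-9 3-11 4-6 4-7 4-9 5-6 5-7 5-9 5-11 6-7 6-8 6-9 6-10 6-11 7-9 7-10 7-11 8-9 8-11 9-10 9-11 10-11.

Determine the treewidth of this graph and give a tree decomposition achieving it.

Every bag has size at most 5, so the width is 5 − 1 = 4 and tw(G) ≤ 4. For the lower bound, the 5 vertices {1, 2, 4, 7, 9} are pairwise adjacent, and any tree decomposition puts a clique entirely inside one bag — forcing width ≥ 4. Hence tw(G) = 4 exactly.

Treewidth 4.
Bags: B1 = {1, 6, 7, 9, 11}  B2 = {3, 6, 7, 9, 11}  B3 = {1, 6, 8, 9, 11}  B4 = {1, 4, 6, 7, 9}  B5 = {5, 6, 7, 9, 11}  B6 = {6, 7, 9, 10, 11}  B7 = {1, 2, 4, 7, 9}
Tree: B1–B2, B1–B3, B1–B4, B2–B5, B2–B6, B4–B7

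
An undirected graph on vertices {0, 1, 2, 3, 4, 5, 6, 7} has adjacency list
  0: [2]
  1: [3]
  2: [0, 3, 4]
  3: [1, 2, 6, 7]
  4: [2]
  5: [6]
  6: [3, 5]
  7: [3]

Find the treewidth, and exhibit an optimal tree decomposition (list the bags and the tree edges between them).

Each bag holds 2 vertices, so the decomposition has width 1, which upper-bounds the treewidth. Since G has at least one edge (e.g. 3–2), it is not an edgeless graph, so tw(G) ≥ 1. Combining the bounds, tw(G) = 1.

Treewidth 1.
Bags: B1 = {2, 3}  B2 = {3, 6}  B3 = {3, 7}  B4 = {1, 3}  B5 = {2, 4}  B6 = {5, 6}  B7 = {0, 2}
Tree: B1–B2, B2–B3, B2–B4, B1–B5, B2–B6, B1–B7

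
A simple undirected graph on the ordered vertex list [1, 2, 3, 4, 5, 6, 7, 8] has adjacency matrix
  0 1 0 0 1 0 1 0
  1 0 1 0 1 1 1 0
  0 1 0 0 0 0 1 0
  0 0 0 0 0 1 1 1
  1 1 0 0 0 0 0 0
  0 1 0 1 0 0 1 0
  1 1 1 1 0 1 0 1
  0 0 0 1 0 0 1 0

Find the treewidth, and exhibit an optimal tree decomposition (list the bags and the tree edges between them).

Treewidth 2.
Bags: B1 = {4, 6, 7}  B2 = {2, 6, 7}  B3 = {1, 2, 7}  B4 = {2, 3, 7}  B5 = {1, 2, 5}  B6 = {4, 7, 8}
Tree: B1–B2, B2–B3, B2–B4, B3–B5, B1–B6

Every bag has size at most 3, so the width is 3 − 1 = 2 and tw(G) ≤ 2. On the other hand G contains the 3-clique {1, 2, 5}. A clique must lie in a single bag of any decomposition, so no decomposition can have width below 2. Combining the bounds, tw(G) = 2.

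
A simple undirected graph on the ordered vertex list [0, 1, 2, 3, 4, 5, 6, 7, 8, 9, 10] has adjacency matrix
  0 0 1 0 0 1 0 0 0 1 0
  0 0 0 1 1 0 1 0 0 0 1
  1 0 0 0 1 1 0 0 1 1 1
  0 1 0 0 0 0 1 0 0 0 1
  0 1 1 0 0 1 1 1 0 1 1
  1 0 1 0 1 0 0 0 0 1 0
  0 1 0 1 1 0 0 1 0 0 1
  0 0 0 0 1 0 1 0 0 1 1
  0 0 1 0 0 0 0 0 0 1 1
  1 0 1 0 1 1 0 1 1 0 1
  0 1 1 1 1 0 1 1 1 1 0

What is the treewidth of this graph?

3

A width-3 tree decomposition is:
Bags: B1 = {4, 6, 7, 10}  B2 = {4, 7, 9, 10}  B3 = {2, 4, 9, 10}  B4 = {1, 4, 6, 10}  B5 = {2, 4, 5, 9}  B6 = {0, 2, 5, 9}  B7 = {2, 8, 9, 10}  B8 = {1, 3, 6, 10}
Tree: B1–B2, B2–B3, B1–B4, B3–B5, B5–B6, B3–B7, B4–B8
The largest bag has 4 vertices, giving width 3; this decomposition certifies tw(G) ≤ 3. For the lower bound, the 4 vertices {0, 2, 5, 9} are pairwise adjacent, and any tree decomposition puts a clique entirely inside one bag — forcing width ≥ 3. Therefore the treewidth is 3.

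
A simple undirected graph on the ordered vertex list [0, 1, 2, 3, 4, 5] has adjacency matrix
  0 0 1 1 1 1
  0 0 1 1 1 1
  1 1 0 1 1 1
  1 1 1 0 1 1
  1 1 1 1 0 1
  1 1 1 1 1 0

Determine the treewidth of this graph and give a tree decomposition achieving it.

The largest bag has 5 vertices, giving width 4; this decomposition certifies tw(G) ≤ 4. Conversely, {0, 2, 3, 4, 5} is a clique of size 5, and the vertices of any clique must share a bag in every tree decomposition; so some bag has ≥ 5 vertices and tw(G) ≥ 4. Combining the bounds, tw(G) = 4.

Treewidth 4.
Bags: B1 = {0, 2, 3, 4, 5}  B2 = {1, 2, 3, 4, 5}
Tree: B1–B2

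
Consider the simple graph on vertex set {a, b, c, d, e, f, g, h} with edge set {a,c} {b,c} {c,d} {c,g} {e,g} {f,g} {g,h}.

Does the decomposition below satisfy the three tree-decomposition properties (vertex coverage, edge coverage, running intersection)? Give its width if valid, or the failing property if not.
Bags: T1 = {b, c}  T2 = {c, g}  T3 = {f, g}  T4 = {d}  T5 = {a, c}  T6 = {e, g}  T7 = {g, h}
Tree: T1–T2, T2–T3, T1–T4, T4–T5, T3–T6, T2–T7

No — edge (c,d) lies in no bag.

A tree decomposition must satisfy three properties: every vertex lies in some bag; for every edge, both endpoints lie together in some bag; and for every vertex, the bags containing it form a connected subtree. Here edge (c,d) lies in no bag, so the decomposition is invalid.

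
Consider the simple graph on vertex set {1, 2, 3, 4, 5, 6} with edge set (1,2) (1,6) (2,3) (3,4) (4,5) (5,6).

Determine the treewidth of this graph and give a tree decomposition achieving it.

Each bag holds 3 vertices, so the decomposition has width 2, which upper-bounds the treewidth. Since 2–3–4–5–6–1–2 is a cycle in G, G is not acyclic. Forests are exactly the graphs of treewidth ≤ 1, so tw(G) ≥ 2. Therefore the treewidth is 2.

Treewidth 2.
One optimal decomposition is:
Bags: B1 = {2, 3, 4}  B2 = {2, 4, 5}  B3 = {2, 5, 6}  B4 = {1, 2, 6}
Tree: B1–B2, B2–B3, B3–B4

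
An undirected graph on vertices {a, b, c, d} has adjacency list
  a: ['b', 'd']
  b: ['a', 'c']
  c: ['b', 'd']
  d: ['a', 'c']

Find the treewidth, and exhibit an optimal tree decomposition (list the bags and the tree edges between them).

Treewidth 2.
One optimal decomposition is:
Bags: B1 = {a, b, c}  B2 = {a, c, d}
Tree: B1–B2

Each bag holds 3 vertices, so the decomposition has width 2, which upper-bounds the treewidth. The edges c–b–a–d–c form a cycle, so G is not a tree and its treewidth is at least 2. The upper and lower bounds meet at 2, so that is the treewidth.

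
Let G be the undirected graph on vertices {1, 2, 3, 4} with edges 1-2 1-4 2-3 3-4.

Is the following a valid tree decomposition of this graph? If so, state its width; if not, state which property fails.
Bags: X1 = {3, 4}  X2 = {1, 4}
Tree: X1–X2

No — vertex 2 appears in no bag.

A tree decomposition must satisfy three properties: every vertex lies in some bag; for every edge, both endpoints lie together in some bag; and for every vertex, the bags containing it form a connected subtree. Here vertex 2 appears in no bag, so the decomposition is invalid.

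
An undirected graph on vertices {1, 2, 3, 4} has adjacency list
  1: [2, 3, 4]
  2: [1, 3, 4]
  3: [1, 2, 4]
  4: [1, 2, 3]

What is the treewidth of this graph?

A width-3 tree decomposition is:
Bags: B1 = {1, 2, 3, 4}
Tree: (single bag)
A single bag containing all 4 vertices is trivially a valid decomposition of width 3. For the lower bound, the 4 vertices {1, 2, 3, 4} are pairwise adjacent, and any tree decomposition puts a clique entirely inside one bag — forcing width ≥ 3. Therefore the treewidth is 3.

3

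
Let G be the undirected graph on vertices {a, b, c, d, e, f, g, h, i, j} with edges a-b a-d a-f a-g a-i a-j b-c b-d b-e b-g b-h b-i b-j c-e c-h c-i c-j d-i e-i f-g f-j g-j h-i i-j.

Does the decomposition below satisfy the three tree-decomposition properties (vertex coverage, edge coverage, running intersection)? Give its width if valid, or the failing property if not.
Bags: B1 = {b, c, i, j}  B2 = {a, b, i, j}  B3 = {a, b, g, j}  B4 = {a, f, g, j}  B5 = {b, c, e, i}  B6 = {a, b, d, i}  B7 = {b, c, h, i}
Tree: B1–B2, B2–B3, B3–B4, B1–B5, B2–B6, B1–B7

Yes; width 3.

Vertex coverage: the bags together contain {a, b, c, d, e, f, g, h, i, j}, the full vertex set. Edge coverage: each edge of G has both endpoints in at least one bag. Running intersection: for every vertex, the bags containing it form a connected subtree. All three properties hold, so this is a valid tree decomposition of width max|bag| − 1 = 3, and hence tw(G) ≤ 3.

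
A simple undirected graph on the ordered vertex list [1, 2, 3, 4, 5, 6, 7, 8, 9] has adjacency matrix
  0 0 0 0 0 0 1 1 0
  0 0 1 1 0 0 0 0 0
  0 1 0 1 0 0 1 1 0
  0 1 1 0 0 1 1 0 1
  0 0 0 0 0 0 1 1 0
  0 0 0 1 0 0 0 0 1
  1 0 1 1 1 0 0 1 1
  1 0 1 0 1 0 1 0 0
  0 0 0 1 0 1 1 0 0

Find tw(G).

A width-2 tree decomposition is:
Bags: B1 = {3, 4, 7}  B2 = {4, 7, 9}  B3 = {3, 7, 8}  B4 = {4, 6, 9}  B5 = {1, 7, 8}  B6 = {2, 3, 4}  B7 = {5, 7, 8}
Tree: B1–B2, B1–B3, B2–B4, B3–B5, B1–B6, B5–B7
Every bag has size at most 3, so the width is 3 − 1 = 2 and tw(G) ≤ 2. For the lower bound, the 3 vertices {2, 3, 4} are pairwise adjacent, and any tree decomposition puts a clique entirely inside one bag — forcing width ≥ 2. Hence tw(G) = 2 exactly.

2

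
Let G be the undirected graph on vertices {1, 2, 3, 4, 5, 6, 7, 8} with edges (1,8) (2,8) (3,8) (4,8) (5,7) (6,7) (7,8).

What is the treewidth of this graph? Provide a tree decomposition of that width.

Treewidth 1.
One such decomposition:
Bags: B1 = {2, 8}  B2 = {7, 8}  B3 = {3, 8}  B4 = {6, 7}  B5 = {1, 8}  B6 = {5, 7}  B7 = {4, 8}
Tree: B1–B2, B1–B3, B2–B4, B2–B5, B4–B6, B1–B7

Every bag has size at most 2, so the width is 2 − 1 = 1 and tw(G) ≤ 1. Since G has at least one edge (e.g. 2–8), it is not an edgeless graph, so tw(G) ≥ 1. Hence tw(G) = 1 exactly.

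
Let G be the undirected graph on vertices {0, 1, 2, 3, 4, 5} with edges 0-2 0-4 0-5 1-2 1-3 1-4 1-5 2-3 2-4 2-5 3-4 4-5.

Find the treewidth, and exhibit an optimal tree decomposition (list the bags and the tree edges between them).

Treewidth 3.
Bags: B1 = {1, 2, 4, 5}  B2 = {0, 2, 4, 5}  B3 = {1, 2, 3, 4}
Tree: B1–B2, B1–B3

Each bag holds 4 vertices, so the decomposition has width 3, which upper-bounds the treewidth. For the lower bound, the 4 vertices {0, 2, 4, 5} are pairwise adjacent, and any tree decomposition puts a clique entirely inside one bag — forcing width ≥ 3. Combining the bounds, tw(G) = 3.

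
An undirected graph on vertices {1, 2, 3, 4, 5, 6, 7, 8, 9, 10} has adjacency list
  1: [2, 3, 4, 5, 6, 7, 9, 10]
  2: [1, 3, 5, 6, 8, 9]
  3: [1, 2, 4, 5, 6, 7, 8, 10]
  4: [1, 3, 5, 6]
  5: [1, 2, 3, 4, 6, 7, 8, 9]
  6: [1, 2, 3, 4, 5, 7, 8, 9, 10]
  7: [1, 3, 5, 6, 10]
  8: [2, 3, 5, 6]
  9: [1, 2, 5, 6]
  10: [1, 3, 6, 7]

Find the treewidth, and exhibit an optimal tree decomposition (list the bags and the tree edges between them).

Treewidth 4.
Bags: B1 = {1, 2, 3, 5, 6}  B2 = {1, 3, 5, 6, 7}  B3 = {1, 3, 6, 7, 10}  B4 = {1, 2, 5, 6, 9}  B5 = {1, 3, 4, 5, 6}  B6 = {2, 3, 5, 6, 8}
Tree: B1–B2, B2–B3, B1–B4, B2–B5, B1–B6

Every bag has size at most 5, so the width is 5 − 1 = 4 and tw(G) ≤ 4. Conversely, {2, 3, 5, 6, 8} is a clique of size 5, and the vertices of any clique must share a bag in every tree decomposition; so some bag has ≥ 5 vertices and tw(G) ≥ 4. Therefore the treewidth is 4.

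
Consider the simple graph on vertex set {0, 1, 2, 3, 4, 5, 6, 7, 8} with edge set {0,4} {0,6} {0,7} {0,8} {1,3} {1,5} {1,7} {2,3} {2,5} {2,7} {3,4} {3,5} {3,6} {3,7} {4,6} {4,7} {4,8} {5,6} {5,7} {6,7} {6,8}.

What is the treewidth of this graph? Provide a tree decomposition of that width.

Each bag holds 4 vertices, so the decomposition has width 3, which upper-bounds the treewidth. On the other hand G contains the 4-clique {0, 4, 6, 8}. A clique must lie in a single bag of any decomposition, so no decomposition can have width below 3. Combining the bounds, tw(G) = 3.

Treewidth 3.
One such decomposition:
Bags: B1 = {3, 4, 6, 7}  B2 = {0, 4, 6, 7}  B3 = {3, 5, 6, 7}  B4 = {0, 4, 6, 8}  B5 = {1, 3, 5, 7}  B6 = {2, 3, 5, 7}
Tree: B1–B2, B1–B3, B2–B4, B3–B5, B3–B6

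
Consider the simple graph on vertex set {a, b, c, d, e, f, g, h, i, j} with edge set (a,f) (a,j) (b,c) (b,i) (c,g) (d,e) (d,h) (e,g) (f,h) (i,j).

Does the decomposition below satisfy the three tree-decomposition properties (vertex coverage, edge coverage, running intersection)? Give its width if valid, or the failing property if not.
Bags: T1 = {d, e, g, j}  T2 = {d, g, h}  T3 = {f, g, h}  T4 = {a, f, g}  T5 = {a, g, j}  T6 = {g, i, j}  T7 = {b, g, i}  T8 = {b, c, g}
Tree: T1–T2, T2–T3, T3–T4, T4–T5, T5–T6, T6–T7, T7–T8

A tree decomposition must satisfy three properties: every vertex lies in some bag; for every edge, both endpoints lie together in some bag; and for every vertex, the bags containing it form a connected subtree. Here bags containing vertex j are not connected in the tree, so the decomposition is invalid.

No — bags containing vertex j are not connected in the tree.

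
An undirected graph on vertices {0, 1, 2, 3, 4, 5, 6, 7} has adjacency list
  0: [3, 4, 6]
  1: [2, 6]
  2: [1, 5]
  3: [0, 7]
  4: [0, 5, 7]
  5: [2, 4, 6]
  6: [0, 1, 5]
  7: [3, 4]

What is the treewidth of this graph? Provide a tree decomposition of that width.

The largest bag has 3 vertices, giving width 2; this decomposition certifies tw(G) ≤ 2. The edges 1–2–5–6–1 form a cycle, so G is not a tree and its treewidth is at least 2. Therefore the treewidth is 2.

Treewidth 2.
Bags: B1 = {1, 2, 6}  B2 = {2, 5, 6}  B3 = {0, 5, 6}  B4 = {0, 4, 5}  B5 = {0, 3, 4}  B6 = {3, 4, 7}
Tree: B1–B2, B2–B3, B3–B4, B4–B5, B5–B6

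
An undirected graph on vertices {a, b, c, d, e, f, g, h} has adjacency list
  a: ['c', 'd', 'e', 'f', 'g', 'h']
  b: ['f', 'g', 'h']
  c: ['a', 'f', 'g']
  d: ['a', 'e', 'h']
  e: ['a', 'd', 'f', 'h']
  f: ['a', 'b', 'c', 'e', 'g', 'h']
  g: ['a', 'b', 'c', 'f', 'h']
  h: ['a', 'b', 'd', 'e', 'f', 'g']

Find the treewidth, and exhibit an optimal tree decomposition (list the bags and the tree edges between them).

Treewidth 3.
One such decomposition:
Bags: B1 = {a, d, e, h}  B2 = {a, e, f, h}  B3 = {a, f, g, h}  B4 = {a, c, f, g}  B5 = {b, f, g, h}
Tree: B1–B2, B2–B3, B3–B4, B3–B5

Every bag has size at most 4, so the width is 4 − 1 = 3 and tw(G) ≤ 3. For the lower bound, the 4 vertices {a, d, e, h} are pairwise adjacent, and any tree decomposition puts a clique entirely inside one bag — forcing width ≥ 3. Combining the bounds, tw(G) = 3.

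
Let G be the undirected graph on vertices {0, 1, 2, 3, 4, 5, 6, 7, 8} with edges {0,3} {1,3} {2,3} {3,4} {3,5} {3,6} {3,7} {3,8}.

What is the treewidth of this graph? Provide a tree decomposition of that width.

Treewidth 1.
One optimal decomposition is:
Bags: B1 = {2, 3}  B2 = {3, 6}  B3 = {3, 5}  B4 = {3, 8}  B5 = {3, 4}  B6 = {1, 3}  B7 = {0, 3}  B8 = {3, 7}
Tree: B1–B2, B2–B3, B1–B4, B3–B5, B2–B6, B1–B7, B4–B8

Each bag holds 2 vertices, so the decomposition has width 1, which upper-bounds the treewidth. Since G has at least one edge (e.g. 2–3), it is not an edgeless graph, so tw(G) ≥ 1. Hence tw(G) = 1 exactly.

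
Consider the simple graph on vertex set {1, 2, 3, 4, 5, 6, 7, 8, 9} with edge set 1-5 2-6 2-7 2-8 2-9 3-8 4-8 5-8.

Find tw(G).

1

A width-1 tree decomposition is:
Bags: B1 = {2, 8}  B2 = {2, 9}  B3 = {2, 6}  B4 = {4, 8}  B5 = {2, 7}  B6 = {5, 8}  B7 = {3, 8}  B8 = {1, 5}
Tree: B1–B2, B1–B3, B1–B4, B3–B5, B4–B6, B4–B7, B6–B8
Every bag has size at most 2, so the width is 2 − 1 = 1 and tw(G) ≤ 1. G has an edge, so its treewidth is at least 1. The upper and lower bounds meet at 1, so that is the treewidth.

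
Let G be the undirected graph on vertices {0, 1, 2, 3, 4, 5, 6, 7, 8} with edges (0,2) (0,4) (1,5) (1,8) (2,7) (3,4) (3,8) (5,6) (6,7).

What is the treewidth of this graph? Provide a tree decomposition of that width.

Treewidth 2.
One optimal decomposition is:
Bags: B1 = {0, 3, 4}  B2 = {0, 3, 8}  B3 = {0, 1, 8}  B4 = {0, 1, 5}  B5 = {0, 5, 6}  B6 = {0, 6, 7}  B7 = {0, 2, 7}
Tree: B1–B2, B2–B3, B3–B4, B4–B5, B5–B6, B6–B7

The largest bag has 3 vertices, giving width 2; this decomposition certifies tw(G) ≤ 2. Since 0–4–3–8–1–5–6–7–2–0 is a cycle in G, G is not acyclic. Forests are exactly the graphs of treewidth ≤ 1, so tw(G) ≥ 2. The upper and lower bounds meet at 2, so that is the treewidth.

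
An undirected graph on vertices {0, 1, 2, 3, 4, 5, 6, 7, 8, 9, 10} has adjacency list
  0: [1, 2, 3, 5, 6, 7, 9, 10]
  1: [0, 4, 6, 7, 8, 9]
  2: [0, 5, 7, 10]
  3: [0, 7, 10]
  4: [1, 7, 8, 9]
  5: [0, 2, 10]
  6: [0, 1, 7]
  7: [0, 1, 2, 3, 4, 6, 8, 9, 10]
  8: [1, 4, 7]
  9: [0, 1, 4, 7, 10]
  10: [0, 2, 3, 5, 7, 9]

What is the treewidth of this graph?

3

A width-3 tree decomposition is:
Bags: B1 = {0, 7, 9, 10}  B2 = {0, 1, 7, 9}  B3 = {0, 2, 7, 10}  B4 = {1, 4, 7, 9}  B5 = {0, 3, 7, 10}  B6 = {0, 1, 6, 7}  B7 = {1, 4, 7, 8}  B8 = {0, 2, 5, 10}
Tree: B1–B2, B1–B3, B2–B4, B1–B5, B2–B6, B4–B7, B3–B8
Each bag holds 4 vertices, so the decomposition has width 3, which upper-bounds the treewidth. For the lower bound, the 4 vertices {0, 2, 5, 10} are pairwise adjacent, and any tree decomposition puts a clique entirely inside one bag — forcing width ≥ 3. Combining the bounds, tw(G) = 3.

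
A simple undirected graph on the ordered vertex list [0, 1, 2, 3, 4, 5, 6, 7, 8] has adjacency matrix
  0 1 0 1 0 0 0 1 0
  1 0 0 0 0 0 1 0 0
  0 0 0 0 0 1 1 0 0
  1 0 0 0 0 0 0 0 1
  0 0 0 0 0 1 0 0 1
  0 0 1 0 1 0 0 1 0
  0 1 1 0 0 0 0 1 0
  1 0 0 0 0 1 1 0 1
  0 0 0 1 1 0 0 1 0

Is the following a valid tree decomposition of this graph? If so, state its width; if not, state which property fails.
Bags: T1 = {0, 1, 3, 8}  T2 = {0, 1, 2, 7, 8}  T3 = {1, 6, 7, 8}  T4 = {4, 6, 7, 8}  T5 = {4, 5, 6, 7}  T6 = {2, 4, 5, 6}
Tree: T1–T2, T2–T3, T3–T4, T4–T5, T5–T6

No — bags containing vertex 2 are not connected in the tree.

A tree decomposition must satisfy three properties: every vertex lies in some bag; for every edge, both endpoints lie together in some bag; and for every vertex, the bags containing it form a connected subtree. Here bags containing vertex 2 are not connected in the tree, so the decomposition is invalid.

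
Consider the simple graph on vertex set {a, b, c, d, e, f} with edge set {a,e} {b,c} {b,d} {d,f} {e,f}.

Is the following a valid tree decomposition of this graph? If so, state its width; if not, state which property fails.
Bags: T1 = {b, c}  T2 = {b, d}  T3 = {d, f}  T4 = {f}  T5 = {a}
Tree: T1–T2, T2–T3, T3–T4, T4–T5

No — vertex e appears in no bag.

A tree decomposition must satisfy three properties: every vertex lies in some bag; for every edge, both endpoints lie together in some bag; and for every vertex, the bags containing it form a connected subtree. Here vertex e appears in no bag, so the decomposition is invalid.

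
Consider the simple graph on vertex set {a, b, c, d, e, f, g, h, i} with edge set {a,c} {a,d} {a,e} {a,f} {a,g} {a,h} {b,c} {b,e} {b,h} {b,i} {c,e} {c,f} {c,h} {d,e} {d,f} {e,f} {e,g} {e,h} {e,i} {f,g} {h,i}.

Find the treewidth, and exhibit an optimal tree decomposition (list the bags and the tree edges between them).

Treewidth 3.
One such decomposition:
Bags: B1 = {a, c, e, h}  B2 = {a, c, e, f}  B3 = {b, c, e, h}  B4 = {a, e, f, g}  B5 = {a, d, e, f}  B6 = {b, e, h, i}
Tree: B1–B2, B1–B3, B2–B4, B2–B5, B3–B6

The largest bag has 4 vertices, giving width 3; this decomposition certifies tw(G) ≤ 3. For the lower bound, the 4 vertices {a, c, e, h} are pairwise adjacent, and any tree decomposition puts a clique entirely inside one bag — forcing width ≥ 3. Therefore the treewidth is 3.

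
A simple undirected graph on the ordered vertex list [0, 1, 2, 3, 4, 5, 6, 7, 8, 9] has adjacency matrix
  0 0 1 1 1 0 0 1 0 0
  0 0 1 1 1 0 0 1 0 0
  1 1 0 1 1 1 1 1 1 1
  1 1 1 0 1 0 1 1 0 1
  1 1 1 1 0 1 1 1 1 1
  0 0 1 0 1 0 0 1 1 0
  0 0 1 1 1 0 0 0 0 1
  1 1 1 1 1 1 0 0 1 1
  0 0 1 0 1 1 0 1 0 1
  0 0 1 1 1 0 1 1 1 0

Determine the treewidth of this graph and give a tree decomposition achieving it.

Each bag holds 5 vertices, so the decomposition has width 4, which upper-bounds the treewidth. Conversely, {2, 3, 4, 6, 9} is a clique of size 5, and the vertices of any clique must share a bag in every tree decomposition; so some bag has ≥ 5 vertices and tw(G) ≥ 4. The upper and lower bounds meet at 4, so that is the treewidth.

Treewidth 4.
Bags: B1 = {2, 3, 4, 6, 9}  B2 = {2, 3, 4, 7, 9}  B3 = {2, 4, 7, 8, 9}  B4 = {0, 2, 3, 4, 7}  B5 = {1, 2, 3, 4, 7}  B6 = {2, 4, 5, 7, 8}
Tree: B1–B2, B2–B3, B2–B4, B2–B5, B3–B6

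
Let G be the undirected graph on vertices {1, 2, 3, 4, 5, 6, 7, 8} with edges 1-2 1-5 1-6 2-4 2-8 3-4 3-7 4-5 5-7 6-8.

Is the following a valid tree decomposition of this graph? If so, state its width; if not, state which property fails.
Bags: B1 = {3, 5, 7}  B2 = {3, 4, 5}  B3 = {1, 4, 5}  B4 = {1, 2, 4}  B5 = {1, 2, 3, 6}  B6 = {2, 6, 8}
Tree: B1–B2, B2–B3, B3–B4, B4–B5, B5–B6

A tree decomposition must satisfy three properties: every vertex lies in some bag; for every edge, both endpoints lie together in some bag; and for every vertex, the bags containing it form a connected subtree. Here bags containing vertex 3 are not connected in the tree, so the decomposition is invalid.

No — bags containing vertex 3 are not connected in the tree.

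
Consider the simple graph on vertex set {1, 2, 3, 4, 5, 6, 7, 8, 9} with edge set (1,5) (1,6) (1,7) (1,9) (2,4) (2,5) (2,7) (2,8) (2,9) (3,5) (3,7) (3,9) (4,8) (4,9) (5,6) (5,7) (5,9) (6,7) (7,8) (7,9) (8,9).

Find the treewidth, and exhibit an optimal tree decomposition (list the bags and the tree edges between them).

The largest bag has 4 vertices, giving width 3; this decomposition certifies tw(G) ≤ 3. For the lower bound, the 4 vertices {2, 4, 8, 9} are pairwise adjacent, and any tree decomposition puts a clique entirely inside one bag — forcing width ≥ 3. Combining the bounds, tw(G) = 3.

Treewidth 3.
One optimal decomposition is:
Bags: B1 = {1, 5, 7, 9}  B2 = {2, 5, 7, 9}  B3 = {2, 7, 8, 9}  B4 = {1, 5, 6, 7}  B5 = {3, 5, 7, 9}  B6 = {2, 4, 8, 9}
Tree: B1–B2, B2–B3, B1–B4, B1–B5, B3–B6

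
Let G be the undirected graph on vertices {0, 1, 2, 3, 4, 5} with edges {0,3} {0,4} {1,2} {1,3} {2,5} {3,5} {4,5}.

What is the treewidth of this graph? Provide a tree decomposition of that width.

The largest bag has 3 vertices, giving width 2; this decomposition certifies tw(G) ≤ 2. For the lower bound, G contains the cycle 0–4–5–3–0, so G is not a forest; only forests have treewidth ≤ 1, hence tw(G) ≥ 2. Therefore the treewidth is 2.

Treewidth 2.
Bags: B1 = {0, 3, 4}  B2 = {3, 4, 5}  B3 = {1, 3, 5}  B4 = {1, 2, 5}
Tree: B1–B2, B2–B3, B3–B4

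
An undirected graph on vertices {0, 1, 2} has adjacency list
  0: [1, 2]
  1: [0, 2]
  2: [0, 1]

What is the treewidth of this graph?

A width-2 tree decomposition is:
Bags: B1 = {0, 1, 2}
Tree: (single bag)
A single bag containing all 3 vertices is trivially a valid decomposition of width 2. On the other hand G contains the 3-clique {0, 1, 2}. A clique must lie in a single bag of any decomposition, so no decomposition can have width below 2. Combining the bounds, tw(G) = 2.

2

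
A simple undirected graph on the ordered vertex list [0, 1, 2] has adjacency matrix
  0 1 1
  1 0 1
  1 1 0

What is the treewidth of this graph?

2

A width-2 tree decomposition is:
Bags: B1 = {0, 1, 2}
Tree: (single bag)
With just one bag of size 3, the width is 3 − 1 = 2, so tw(G) ≤ 2. Conversely, {0, 1, 2} is a clique of size 3, and the vertices of any clique must share a bag in every tree decomposition; so some bag has ≥ 3 vertices and tw(G) ≥ 2. Combining the bounds, tw(G) = 2.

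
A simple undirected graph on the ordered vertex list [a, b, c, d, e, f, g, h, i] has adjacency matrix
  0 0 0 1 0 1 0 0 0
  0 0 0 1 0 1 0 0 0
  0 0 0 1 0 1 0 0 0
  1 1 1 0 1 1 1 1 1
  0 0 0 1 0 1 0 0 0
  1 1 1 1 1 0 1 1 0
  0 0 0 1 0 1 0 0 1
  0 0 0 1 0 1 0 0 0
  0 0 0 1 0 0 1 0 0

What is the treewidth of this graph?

2

A width-2 tree decomposition is:
Bags: B1 = {d, g, i}  B2 = {d, f, g}  B3 = {d, e, f}  B4 = {d, f, h}  B5 = {a, d, f}  B6 = {c, d, f}  B7 = {b, d, f}
Tree: B1–B2, B2–B3, B2–B4, B4–B5, B4–B6, B2–B7
The largest bag has 3 vertices, giving width 2; this decomposition certifies tw(G) ≤ 2. On the other hand G contains the 3-clique {d, f, g}. A clique must lie in a single bag of any decomposition, so no decomposition can have width below 2. Combining the bounds, tw(G) = 2.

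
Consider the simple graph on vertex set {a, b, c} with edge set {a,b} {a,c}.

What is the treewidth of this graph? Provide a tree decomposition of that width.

Every bag has size at most 2, so the width is 2 − 1 = 1 and tw(G) ≤ 1. G has an edge, so its treewidth is at least 1. Combining the bounds, tw(G) = 1.

Treewidth 1.
Bags: B1 = {a, c}  B2 = {a, b}
Tree: B1–B2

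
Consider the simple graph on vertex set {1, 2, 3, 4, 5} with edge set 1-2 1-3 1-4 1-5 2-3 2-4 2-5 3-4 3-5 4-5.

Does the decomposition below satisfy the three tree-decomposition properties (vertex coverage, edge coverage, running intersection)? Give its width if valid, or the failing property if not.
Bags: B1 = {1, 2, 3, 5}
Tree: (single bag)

A tree decomposition must satisfy three properties: every vertex lies in some bag; for every edge, both endpoints lie together in some bag; and for every vertex, the bags containing it form a connected subtree. Here vertex 4 appears in no bag, so the decomposition is invalid.

No — vertex 4 appears in no bag.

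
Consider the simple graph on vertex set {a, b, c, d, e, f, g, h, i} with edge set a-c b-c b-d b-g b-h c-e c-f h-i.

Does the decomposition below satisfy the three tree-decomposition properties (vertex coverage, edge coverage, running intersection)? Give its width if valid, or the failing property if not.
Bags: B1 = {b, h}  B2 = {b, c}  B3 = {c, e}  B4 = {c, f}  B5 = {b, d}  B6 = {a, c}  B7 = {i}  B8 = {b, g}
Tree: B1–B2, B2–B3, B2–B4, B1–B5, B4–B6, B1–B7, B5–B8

No — edge (h,i) lies in no bag.

A tree decomposition must satisfy three properties: every vertex lies in some bag; for every edge, both endpoints lie together in some bag; and for every vertex, the bags containing it form a connected subtree. Here edge (h,i) lies in no bag, so the decomposition is invalid.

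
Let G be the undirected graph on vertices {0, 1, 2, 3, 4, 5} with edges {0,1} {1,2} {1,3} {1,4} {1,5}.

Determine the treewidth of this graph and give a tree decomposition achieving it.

Treewidth 1.
One such decomposition:
Bags: B1 = {1, 4}  B2 = {1, 5}  B3 = {0, 1}  B4 = {1, 2}  B5 = {1, 3}
Tree: B1–B2, B2–B3, B2–B4, B3–B5

Every bag has size at most 2, so the width is 2 − 1 = 1 and tw(G) ≤ 1. G has an edge, so its treewidth is at least 1. The upper and lower bounds meet at 1, so that is the treewidth.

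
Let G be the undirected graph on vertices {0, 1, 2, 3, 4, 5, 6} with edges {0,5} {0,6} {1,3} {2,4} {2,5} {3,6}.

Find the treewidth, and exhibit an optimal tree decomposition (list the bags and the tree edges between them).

Treewidth 1.
One optimal decomposition is:
Bags: B1 = {2, 4}  B2 = {2, 5}  B3 = {0, 5}  B4 = {0, 6}  B5 = {3, 6}  B6 = {1, 3}
Tree: B1–B2, B2–B3, B3–B4, B4–B5, B5–B6

The largest bag has 2 vertices, giving width 1; this decomposition certifies tw(G) ≤ 1. G has an edge, so its treewidth is at least 1. Hence tw(G) = 1 exactly.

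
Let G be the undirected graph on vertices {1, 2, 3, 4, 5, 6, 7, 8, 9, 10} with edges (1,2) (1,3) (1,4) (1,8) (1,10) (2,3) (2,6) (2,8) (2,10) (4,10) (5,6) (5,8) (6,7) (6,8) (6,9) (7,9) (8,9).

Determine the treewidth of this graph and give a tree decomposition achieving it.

Every bag has size at most 3, so the width is 3 − 1 = 2 and tw(G) ≤ 2. Conversely, {1, 2, 8} is a clique of size 3, and the vertices of any clique must share a bag in every tree decomposition; so some bag has ≥ 3 vertices and tw(G) ≥ 2. Therefore the treewidth is 2.

Treewidth 2.
One optimal decomposition is:
Bags: B1 = {1, 2, 3}  B2 = {1, 2, 10}  B3 = {1, 2, 8}  B4 = {2, 6, 8}  B5 = {5, 6, 8}  B6 = {1, 4, 10}  B7 = {6, 8, 9}  B8 = {6, 7, 9}
Tree: B1–B2, B2–B3, B3–B4, B4–B5, B2–B6, B4–B7, B7–B8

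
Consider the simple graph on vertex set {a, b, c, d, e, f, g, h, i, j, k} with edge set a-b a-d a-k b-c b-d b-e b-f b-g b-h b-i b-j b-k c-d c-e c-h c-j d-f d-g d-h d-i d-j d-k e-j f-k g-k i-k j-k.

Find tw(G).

A width-3 tree decomposition is:
Bags: B1 = {b, c, d, j}  B2 = {b, d, j, k}  B3 = {b, d, i, k}  B4 = {b, c, e, j}  B5 = {b, d, f, k}  B6 = {b, d, g, k}  B7 = {a, b, d, k}  B8 = {b, c, d, h}
Tree: B1–B2, B2–B3, B1–B4, B3–B5, B2–B6, B6–B7, B1–B8
Each bag holds 4 vertices, so the decomposition has width 3, which upper-bounds the treewidth. Conversely, {b, c, d, h} is a clique of size 4, and the vertices of any clique must share a bag in every tree decomposition; so some bag has ≥ 4 vertices and tw(G) ≥ 3. Therefore the treewidth is 3.

3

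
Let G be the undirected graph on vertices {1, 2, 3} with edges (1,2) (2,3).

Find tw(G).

1

A width-1 tree decomposition is:
Bags: B1 = {1, 2}  B2 = {2, 3}
Tree: B1–B2
Every bag has size at most 2, so the width is 2 − 1 = 1 and tw(G) ≤ 1. Any graph with an edge has treewidth ≥ 1, and G has the edge 1–2. The upper and lower bounds meet at 1, so that is the treewidth.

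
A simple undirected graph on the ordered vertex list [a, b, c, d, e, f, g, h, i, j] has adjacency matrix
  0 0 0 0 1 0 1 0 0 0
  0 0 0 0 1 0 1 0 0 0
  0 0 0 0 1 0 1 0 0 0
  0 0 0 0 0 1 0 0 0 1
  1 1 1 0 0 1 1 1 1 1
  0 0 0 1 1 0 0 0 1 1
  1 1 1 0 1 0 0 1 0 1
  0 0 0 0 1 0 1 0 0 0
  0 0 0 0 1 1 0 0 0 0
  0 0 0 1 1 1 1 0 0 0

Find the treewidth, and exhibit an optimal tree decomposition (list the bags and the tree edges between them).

Each bag holds 3 vertices, so the decomposition has width 2, which upper-bounds the treewidth. For the lower bound, the 3 vertices {d, f, j} are pairwise adjacent, and any tree decomposition puts a clique entirely inside one bag — forcing width ≥ 2. The upper and lower bounds meet at 2, so that is the treewidth.

Treewidth 2.
One optimal decomposition is:
Bags: B1 = {b, e, g}  B2 = {a, e, g}  B3 = {e, g, j}  B4 = {e, g, h}  B5 = {e, f, j}  B6 = {e, f, i}  B7 = {c, e, g}  B8 = {d, f, j}
Tree: B1–B2, B2–B3, B1–B4, B3–B5, B5–B6, B2–B7, B5–B8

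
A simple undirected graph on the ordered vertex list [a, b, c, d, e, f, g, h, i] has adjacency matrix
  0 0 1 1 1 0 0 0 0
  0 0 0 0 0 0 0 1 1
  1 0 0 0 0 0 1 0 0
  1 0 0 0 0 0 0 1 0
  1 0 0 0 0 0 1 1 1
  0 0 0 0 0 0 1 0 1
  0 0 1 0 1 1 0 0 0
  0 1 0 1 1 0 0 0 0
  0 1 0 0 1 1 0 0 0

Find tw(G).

3

A width-3 tree decomposition is:
Bags: B1 = {b, f, g, i}  B2 = {b, e, g, i}  B3 = {b, e, g, h}  B4 = {c, e, g, h}  B5 = {a, c, e, h}  B6 = {a, c, d, h}
Tree: B1–B2, B2–B3, B3–B4, B4–B5, B5–B6
Each bag holds 4 vertices, so the decomposition has width 3, which upper-bounds the treewidth. For the lower bound: the 4 vertex sets {b,f,i}, {g}, {e}, {a,c,d,h} are disjoint, each induces a connected subgraph, and every pair is joined by at least one edge of G. Contracting each set to a single vertex therefore yields K_{4} as a minor, and since treewidth is minor-monotone, tw(G) ≥ tw(K_{4}) = 3. The upper and lower bounds meet at 3, so that is the treewidth.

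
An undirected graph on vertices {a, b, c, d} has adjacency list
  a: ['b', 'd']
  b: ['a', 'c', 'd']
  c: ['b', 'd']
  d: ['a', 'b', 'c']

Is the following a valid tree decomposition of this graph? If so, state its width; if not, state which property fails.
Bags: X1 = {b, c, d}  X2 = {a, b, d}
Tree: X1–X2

Every vertex of G appears in some bag (union = {a, b, c, d}); every edge is covered by a bag; and for each vertex v the set of bags containing v is connected in the bag tree. The decomposition is therefore valid. The largest bag has 3 vertices, so the width is 2.

Yes; width 2.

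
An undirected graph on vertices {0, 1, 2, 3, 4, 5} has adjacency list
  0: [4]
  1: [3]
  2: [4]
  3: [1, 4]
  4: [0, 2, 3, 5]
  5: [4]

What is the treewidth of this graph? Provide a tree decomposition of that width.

Each bag holds 2 vertices, so the decomposition has width 1, which upper-bounds the treewidth. G has an edge, so its treewidth is at least 1. Hence tw(G) = 1 exactly.

Treewidth 1.
One optimal decomposition is:
Bags: B1 = {3, 4}  B2 = {1, 3}  B3 = {0, 4}  B4 = {2, 4}  B5 = {4, 5}
Tree: B1–B2, B1–B3, B3–B4, B1–B5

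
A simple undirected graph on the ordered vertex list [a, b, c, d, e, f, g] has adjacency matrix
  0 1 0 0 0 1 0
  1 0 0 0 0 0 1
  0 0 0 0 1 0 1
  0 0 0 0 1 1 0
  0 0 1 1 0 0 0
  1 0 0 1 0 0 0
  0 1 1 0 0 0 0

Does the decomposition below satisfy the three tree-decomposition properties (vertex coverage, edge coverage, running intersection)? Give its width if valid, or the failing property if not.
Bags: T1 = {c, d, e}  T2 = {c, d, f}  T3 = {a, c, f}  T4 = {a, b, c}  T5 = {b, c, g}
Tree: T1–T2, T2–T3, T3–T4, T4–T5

Yes; width 2.

Checking the three conditions: (i) the bags cover all of {a, b, c, d, e, f, g}; (ii) for each edge, some bag contains both endpoints; (iii) the bags containing any fixed vertex form a subtree. All hold, so the decomposition is valid with width 3 − 1 = 2.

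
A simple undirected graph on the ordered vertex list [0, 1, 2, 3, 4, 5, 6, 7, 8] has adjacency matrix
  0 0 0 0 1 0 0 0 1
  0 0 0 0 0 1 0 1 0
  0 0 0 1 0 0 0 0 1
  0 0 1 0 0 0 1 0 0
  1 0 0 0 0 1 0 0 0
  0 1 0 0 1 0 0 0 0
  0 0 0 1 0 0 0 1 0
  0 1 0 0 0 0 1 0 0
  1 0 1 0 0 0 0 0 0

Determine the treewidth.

2

A width-2 tree decomposition is:
Bags: B1 = {1, 4, 5}  B2 = {1, 4, 7}  B3 = {4, 6, 7}  B4 = {3, 4, 6}  B5 = {2, 3, 4}  B6 = {2, 4, 8}  B7 = {0, 4, 8}
Tree: B1–B2, B2–B3, B3–B4, B4–B5, B5–B6, B6–B7
Every bag has size at most 3, so the width is 3 − 1 = 2 and tw(G) ≤ 2. For the lower bound, G contains the cycle 4–5–1–7–6–3–2–8–0–4, so G is not a forest; only forests have treewidth ≤ 1, hence tw(G) ≥ 2. Combining the bounds, tw(G) = 2.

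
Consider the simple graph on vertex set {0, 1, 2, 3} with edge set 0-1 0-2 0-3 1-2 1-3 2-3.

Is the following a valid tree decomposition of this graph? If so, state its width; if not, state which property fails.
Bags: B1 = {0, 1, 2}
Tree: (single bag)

A tree decomposition must satisfy three properties: every vertex lies in some bag; for every edge, both endpoints lie together in some bag; and for every vertex, the bags containing it form a connected subtree. Here vertex 3 appears in no bag, so the decomposition is invalid.

No — vertex 3 appears in no bag.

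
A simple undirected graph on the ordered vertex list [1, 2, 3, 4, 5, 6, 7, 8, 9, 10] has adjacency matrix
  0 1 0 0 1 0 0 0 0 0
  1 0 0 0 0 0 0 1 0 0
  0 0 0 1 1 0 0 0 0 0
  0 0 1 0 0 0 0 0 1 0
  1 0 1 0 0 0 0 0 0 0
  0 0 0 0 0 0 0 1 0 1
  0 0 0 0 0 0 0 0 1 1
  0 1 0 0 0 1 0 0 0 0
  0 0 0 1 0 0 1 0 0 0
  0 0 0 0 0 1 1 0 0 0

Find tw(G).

A width-2 tree decomposition is:
Bags: B1 = {1, 3, 5}  B2 = {1, 3, 4}  B3 = {1, 4, 9}  B4 = {1, 7, 9}  B5 = {1, 7, 10}  B6 = {1, 6, 10}  B7 = {1, 6, 8}  B8 = {1, 2, 8}
Tree: B1–B2, B2–B3, B3–B4, B4–B5, B5–B6, B6–B7, B7–B8
Each bag holds 3 vertices, so the decomposition has width 2, which upper-bounds the treewidth. Since 1–5–3–4–9–7–10–6–8–2–1 is a cycle in G, G is not acyclic. Forests are exactly the graphs of treewidth ≤ 1, so tw(G) ≥ 2. Therefore the treewidth is 2.

2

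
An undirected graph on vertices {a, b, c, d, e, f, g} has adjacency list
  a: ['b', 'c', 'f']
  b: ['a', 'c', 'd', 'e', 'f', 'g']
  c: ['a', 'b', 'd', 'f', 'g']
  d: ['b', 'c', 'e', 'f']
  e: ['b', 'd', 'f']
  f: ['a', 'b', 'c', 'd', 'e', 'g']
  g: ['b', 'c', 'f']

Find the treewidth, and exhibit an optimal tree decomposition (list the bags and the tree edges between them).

The largest bag has 4 vertices, giving width 3; this decomposition certifies tw(G) ≤ 3. Conversely, {b, d, e, f} is a clique of size 4, and the vertices of any clique must share a bag in every tree decomposition; so some bag has ≥ 4 vertices and tw(G) ≥ 3. Combining the bounds, tw(G) = 3.

Treewidth 3.
Bags: B1 = {b, c, f, g}  B2 = {b, c, d, f}  B3 = {a, b, c, f}  B4 = {b, d, e, f}
Tree: B1–B2, B2–B3, B2–B4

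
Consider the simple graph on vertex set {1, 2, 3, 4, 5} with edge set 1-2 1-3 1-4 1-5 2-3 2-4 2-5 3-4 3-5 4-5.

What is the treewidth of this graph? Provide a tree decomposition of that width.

Treewidth 4.
One optimal decomposition is:
Bags: B1 = {1, 2, 3, 4, 5}
Tree: (single bag)

A single bag containing all 5 vertices is trivially a valid decomposition of width 4. For the lower bound, the 5 vertices {1, 2, 3, 4, 5} are pairwise adjacent, and any tree decomposition puts a clique entirely inside one bag — forcing width ≥ 4. Therefore the treewidth is 4.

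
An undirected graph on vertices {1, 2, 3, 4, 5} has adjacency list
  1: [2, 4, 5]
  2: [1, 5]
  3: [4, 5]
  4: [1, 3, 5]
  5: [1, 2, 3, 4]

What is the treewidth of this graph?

2

A width-2 tree decomposition is:
Bags: B1 = {1, 4, 5}  B2 = {3, 4, 5}  B3 = {1, 2, 5}
Tree: B1–B2, B1–B3
Each bag holds 3 vertices, so the decomposition has width 2, which upper-bounds the treewidth. For the lower bound, the 3 vertices {1, 2, 5} are pairwise adjacent, and any tree decomposition puts a clique entirely inside one bag — forcing width ≥ 2. Therefore the treewidth is 2.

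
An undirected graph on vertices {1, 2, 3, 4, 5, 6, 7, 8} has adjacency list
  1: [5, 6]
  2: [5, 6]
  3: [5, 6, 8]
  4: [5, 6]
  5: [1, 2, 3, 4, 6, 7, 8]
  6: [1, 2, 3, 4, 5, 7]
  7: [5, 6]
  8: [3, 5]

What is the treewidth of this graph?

2

A width-2 tree decomposition is:
Bags: B1 = {5, 6, 7}  B2 = {3, 5, 6}  B3 = {4, 5, 6}  B4 = {3, 5, 8}  B5 = {1, 5, 6}  B6 = {2, 5, 6}
Tree: B1–B2, B2–B3, B2–B4, B2–B5, B5–B6
The largest bag has 3 vertices, giving width 2; this decomposition certifies tw(G) ≤ 2. On the other hand G contains the 3-clique {3, 5, 8}. A clique must lie in a single bag of any decomposition, so no decomposition can have width below 2. Therefore the treewidth is 2.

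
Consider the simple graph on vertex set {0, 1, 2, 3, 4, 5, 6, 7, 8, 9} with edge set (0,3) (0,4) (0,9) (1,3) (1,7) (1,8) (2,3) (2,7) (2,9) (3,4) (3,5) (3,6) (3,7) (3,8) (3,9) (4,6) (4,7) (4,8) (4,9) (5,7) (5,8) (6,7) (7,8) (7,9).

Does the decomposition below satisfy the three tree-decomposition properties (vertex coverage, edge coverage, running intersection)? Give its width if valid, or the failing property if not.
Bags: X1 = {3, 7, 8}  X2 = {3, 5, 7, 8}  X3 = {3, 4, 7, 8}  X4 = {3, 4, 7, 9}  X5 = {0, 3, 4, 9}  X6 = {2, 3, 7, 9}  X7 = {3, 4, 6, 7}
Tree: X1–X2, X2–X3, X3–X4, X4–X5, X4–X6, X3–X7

No — vertex 1 appears in no bag.

A tree decomposition must satisfy three properties: every vertex lies in some bag; for every edge, both endpoints lie together in some bag; and for every vertex, the bags containing it form a connected subtree. Here vertex 1 appears in no bag, so the decomposition is invalid.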